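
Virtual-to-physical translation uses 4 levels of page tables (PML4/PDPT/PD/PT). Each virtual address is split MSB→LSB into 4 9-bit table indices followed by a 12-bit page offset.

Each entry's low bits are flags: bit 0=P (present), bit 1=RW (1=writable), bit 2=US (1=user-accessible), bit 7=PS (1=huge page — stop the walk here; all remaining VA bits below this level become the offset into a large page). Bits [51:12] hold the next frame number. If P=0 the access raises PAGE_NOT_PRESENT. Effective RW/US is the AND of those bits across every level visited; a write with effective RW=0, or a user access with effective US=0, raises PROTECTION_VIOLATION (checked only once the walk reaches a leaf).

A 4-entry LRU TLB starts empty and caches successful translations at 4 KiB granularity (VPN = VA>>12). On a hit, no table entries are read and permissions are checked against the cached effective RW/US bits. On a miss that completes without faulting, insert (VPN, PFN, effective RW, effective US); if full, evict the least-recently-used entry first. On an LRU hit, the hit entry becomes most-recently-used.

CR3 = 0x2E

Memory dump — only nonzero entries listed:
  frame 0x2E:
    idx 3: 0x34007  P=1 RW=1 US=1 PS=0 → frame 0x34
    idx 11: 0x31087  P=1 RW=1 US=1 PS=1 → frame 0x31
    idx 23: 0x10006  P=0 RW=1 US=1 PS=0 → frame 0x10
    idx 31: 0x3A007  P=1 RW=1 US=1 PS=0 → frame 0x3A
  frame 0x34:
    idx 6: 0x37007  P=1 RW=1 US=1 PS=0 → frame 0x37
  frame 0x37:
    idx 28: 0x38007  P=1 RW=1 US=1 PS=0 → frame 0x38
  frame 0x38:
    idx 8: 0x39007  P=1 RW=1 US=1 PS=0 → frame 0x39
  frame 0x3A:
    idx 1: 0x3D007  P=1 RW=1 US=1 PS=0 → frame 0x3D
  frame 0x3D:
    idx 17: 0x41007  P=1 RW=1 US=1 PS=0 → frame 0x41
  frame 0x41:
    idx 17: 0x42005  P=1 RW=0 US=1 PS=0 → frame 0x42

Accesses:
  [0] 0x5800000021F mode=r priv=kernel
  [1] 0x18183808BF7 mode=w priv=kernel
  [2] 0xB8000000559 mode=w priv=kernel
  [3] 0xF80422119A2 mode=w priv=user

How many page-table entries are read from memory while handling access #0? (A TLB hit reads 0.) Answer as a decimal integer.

Per-access translation:
#0 VA=0x5800000021F (r,kernel):
  L0 @0x2E[11] → 0x31087  P=1,RW=1,US=1,PS=1
  ✓ 0x3121F (huge @L0)  — 1 lookups
#1 VA=0x18183808BF7 (w,kernel):
  L0 @0x2E[3] → 0x34007  P=1,RW=1,US=1,PS=0
  L1 @0x34[6] → 0x37007  P=1,RW=1,US=1,PS=0
  L2 @0x37[28] → 0x38007  P=1,RW=1,US=1,PS=0
  L3 @0x38[8] → 0x39007  P=1,RW=1,US=1,PS=0
  ✓ 0x39BF7  — 4 lookups
#2 VA=0xB8000000559 (w,kernel):
  L0 @0x2E[23] → 0x10006  P=0,RW=1,US=1,PS=0
  ⇒ fault: PAGE_NOT_PRESENT  — 1 lookups
#3 VA=0xF80422119A2 (w,user):
  L0 @0x2E[31] → 0x3A007  P=1,RW=1,US=1,PS=0
  L1 @0x3A[1] → 0x3D007  P=1,RW=1,US=1,PS=0
  L2 @0x3D[17] → 0x41007  P=1,RW=1,US=1,PS=0
  L3 @0x41[17] → 0x42005  P=1,RW=0,US=1,PS=0
  ⇒ fault: PROTECTION_VIOLATION  — 4 lookups

Entries read for #0: 1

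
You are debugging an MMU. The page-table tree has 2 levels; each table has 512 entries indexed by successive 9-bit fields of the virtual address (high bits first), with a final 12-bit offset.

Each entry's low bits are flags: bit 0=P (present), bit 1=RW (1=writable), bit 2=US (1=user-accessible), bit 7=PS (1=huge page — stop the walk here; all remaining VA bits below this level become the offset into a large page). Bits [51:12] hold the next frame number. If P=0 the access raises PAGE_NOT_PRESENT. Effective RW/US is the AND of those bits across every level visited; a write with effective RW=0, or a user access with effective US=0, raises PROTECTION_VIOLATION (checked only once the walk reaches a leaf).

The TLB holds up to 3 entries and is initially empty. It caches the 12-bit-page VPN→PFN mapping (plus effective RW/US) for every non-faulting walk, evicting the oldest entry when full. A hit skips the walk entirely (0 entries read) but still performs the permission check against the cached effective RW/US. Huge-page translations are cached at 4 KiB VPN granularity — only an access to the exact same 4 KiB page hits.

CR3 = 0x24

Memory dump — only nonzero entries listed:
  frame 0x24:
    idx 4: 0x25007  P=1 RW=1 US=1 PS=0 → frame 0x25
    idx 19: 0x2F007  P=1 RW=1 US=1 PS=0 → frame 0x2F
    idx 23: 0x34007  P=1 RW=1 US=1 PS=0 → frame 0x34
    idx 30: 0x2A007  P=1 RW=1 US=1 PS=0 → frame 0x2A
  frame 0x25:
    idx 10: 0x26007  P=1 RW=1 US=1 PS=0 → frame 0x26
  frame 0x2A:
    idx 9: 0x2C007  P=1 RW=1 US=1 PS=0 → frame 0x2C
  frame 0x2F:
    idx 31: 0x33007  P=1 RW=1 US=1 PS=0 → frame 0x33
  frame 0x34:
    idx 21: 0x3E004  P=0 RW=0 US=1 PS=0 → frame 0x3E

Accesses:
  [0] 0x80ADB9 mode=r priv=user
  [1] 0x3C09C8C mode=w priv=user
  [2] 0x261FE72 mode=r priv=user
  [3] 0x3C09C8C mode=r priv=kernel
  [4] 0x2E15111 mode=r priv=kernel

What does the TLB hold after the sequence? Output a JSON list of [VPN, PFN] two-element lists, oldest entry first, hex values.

Trace:
#0 VA=0x80ADB9 (r,user):
  [0] read 0x24 idx=4: raw=0x25007 flags P=1 W=1 U=1 S=0
  [1] read 0x25 idx=10: raw=0x26007 flags P=1 W=1 U=1 S=0
  → PA=0x26DB9  (2 entries read)
#1 VA=0x3C09C8C (w,user):
  [0] read 0x24 idx=30: raw=0x2A007 flags P=1 W=1 U=1 S=0
  [1] read 0x2A idx=9: raw=0x2C007 flags P=1 W=1 U=1 S=0
  → PA=0x2CC8C  (2 entries read)
#2 VA=0x261FE72 (r,user):
  [0] read 0x24 idx=19: raw=0x2F007 flags P=1 W=1 U=1 S=0
  [1] read 0x2F idx=31: raw=0x33007 flags P=1 W=1 U=1 S=0
  → PA=0x33E72  (2 entries read)
#3 VA=0x3C09C8C (r,kernel):
  TLB hit vpn=0x3C09 → PA=0x2CC8C
#4 VA=0x2E15111 (r,kernel):
  [0] read 0x24 idx=23: raw=0x34007 flags P=1 W=1 U=1 S=0
  [1] read 0x34 idx=21: raw=0x3E004 flags P=0 W=0 U=1 S=0
  → PAGE_NOT_PRESENT  (2 entries read)

TLB: [["0x80A", "0x26"], ["0x3C09", "0x2C"], ["0x261F", "0x33"]]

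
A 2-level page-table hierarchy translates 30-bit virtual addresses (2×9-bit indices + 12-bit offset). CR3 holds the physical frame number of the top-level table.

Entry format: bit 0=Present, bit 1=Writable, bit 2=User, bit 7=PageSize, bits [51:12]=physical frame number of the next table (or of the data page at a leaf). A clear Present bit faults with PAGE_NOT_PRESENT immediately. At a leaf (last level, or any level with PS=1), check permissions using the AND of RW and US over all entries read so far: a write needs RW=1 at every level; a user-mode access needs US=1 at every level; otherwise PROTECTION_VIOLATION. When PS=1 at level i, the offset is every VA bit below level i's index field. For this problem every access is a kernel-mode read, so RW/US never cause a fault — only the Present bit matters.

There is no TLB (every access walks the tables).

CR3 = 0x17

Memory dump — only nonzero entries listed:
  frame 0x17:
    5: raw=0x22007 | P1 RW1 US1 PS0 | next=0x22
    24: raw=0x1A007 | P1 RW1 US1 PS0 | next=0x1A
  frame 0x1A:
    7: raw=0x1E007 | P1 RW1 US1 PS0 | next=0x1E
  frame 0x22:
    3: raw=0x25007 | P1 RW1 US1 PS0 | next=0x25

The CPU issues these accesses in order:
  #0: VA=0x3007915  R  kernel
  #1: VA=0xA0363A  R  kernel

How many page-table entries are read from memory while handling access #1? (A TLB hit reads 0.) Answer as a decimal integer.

Trace:
#0 VA=0x3007915 (r,kernel):
  lvl0: tbl 0x17, slot 24 ⇒ 0x1A007 (P1/RW1/US1/PS0)
  lvl1: tbl 0x1A, slot 7 ⇒ 0x1E007 (P1/RW1/US1/PS0)
  → PA=0x1E915  (2 entries read)
#1 VA=0xA0363A (r,kernel):
  lvl0: tbl 0x17, slot 5 ⇒ 0x22007 (P1/RW1/US1/PS0)
  lvl1: tbl 0x22, slot 3 ⇒ 0x25007 (P1/RW1/US1/PS0)
  → PA=0x2563A  (2 entries read)

Entries read for #1: 2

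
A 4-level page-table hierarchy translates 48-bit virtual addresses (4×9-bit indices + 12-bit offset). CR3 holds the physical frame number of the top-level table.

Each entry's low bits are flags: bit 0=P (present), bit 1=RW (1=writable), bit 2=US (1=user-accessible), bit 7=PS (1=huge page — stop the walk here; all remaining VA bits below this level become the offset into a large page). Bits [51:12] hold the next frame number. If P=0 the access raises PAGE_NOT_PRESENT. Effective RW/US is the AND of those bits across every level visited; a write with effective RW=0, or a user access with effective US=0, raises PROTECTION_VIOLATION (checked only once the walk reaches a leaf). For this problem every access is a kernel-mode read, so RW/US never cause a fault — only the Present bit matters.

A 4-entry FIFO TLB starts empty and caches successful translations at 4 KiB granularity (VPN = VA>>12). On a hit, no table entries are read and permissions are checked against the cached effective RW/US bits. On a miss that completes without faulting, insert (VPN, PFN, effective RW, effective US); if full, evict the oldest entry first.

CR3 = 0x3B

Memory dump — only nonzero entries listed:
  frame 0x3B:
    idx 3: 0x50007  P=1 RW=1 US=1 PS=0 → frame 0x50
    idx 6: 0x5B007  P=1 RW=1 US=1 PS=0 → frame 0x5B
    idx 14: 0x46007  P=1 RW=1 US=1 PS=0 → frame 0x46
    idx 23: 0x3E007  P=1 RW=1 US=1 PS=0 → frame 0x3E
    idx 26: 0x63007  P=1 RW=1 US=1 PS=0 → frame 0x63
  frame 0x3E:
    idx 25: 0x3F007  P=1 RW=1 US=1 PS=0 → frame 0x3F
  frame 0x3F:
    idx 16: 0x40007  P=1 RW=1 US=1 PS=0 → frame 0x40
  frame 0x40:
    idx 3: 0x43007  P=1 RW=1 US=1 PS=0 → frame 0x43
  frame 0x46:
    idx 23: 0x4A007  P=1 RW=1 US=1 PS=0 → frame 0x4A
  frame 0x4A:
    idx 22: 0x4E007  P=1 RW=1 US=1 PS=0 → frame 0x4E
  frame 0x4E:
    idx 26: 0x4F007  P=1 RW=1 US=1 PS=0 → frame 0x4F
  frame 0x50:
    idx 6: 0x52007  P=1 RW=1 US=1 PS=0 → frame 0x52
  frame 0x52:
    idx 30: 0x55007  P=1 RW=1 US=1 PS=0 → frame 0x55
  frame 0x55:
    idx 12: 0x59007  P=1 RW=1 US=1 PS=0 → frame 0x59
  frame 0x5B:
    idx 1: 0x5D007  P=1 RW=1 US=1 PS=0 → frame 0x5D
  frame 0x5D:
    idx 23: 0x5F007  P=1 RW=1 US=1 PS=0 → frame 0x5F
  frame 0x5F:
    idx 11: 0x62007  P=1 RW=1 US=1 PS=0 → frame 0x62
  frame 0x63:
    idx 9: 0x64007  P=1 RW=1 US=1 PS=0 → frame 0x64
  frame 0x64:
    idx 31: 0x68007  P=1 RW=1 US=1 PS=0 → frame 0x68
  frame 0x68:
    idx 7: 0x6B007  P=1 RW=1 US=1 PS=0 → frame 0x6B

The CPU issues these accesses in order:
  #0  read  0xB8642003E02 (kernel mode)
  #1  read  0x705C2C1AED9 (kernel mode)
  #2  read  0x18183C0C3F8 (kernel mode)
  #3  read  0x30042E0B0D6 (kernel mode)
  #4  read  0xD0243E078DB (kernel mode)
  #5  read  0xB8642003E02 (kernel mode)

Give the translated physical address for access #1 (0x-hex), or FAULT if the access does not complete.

Per-access translation:
#0 VA=0xB8642003E02 (r,kernel):
  L0 @0x3B[23] → 0x3E007  P=1,RW=1,US=1,PS=0
  L1 @0x3E[25] → 0x3F007  P=1,RW=1,US=1,PS=0
  L2 @0x3F[16] → 0x40007  P=1,RW=1,US=1,PS=0
  L3 @0x40[3] → 0x43007  P=1,RW=1,US=1,PS=0
  → PA=0x43E02  (4 entries read)
#1 VA=0x705C2C1AED9 (r,kernel):
  L0 @0x3B[14] → 0x46007  P=1,RW=1,US=1,PS=0
  L1 @0x46[23] → 0x4A007  P=1,RW=1,US=1,PS=0
  L2 @0x4A[22] → 0x4E007  P=1,RW=1,US=1,PS=0
  L3 @0x4E[26] → 0x4F007  P=1,RW=1,US=1,PS=0
  → PA=0x4FED9  (4 entries read)
#2 VA=0x18183C0C3F8 (r,kernel):
  L0 @0x3B[3] → 0x50007  P=1,RW=1,US=1,PS=0
  L1 @0x50[6] → 0x52007  P=1,RW=1,US=1,PS=0
  L2 @0x52[30] → 0x55007  P=1,RW=1,US=1,PS=0
  L3 @0x55[12] → 0x59007  P=1,RW=1,US=1,PS=0
  → PA=0x593F8  (4 entries read)
#3 VA=0x30042E0B0D6 (r,kernel):
  L0 @0x3B[6] → 0x5B007  P=1,RW=1,US=1,PS=0
  L1 @0x5B[1] → 0x5D007  P=1,RW=1,US=1,PS=0
  L2 @0x5D[23] → 0x5F007  P=1,RW=1,US=1,PS=0
  L3 @0x5F[11] → 0x62007  P=1,RW=1,US=1,PS=0
  → PA=0x620D6  (4 entries read)
#4 VA=0xD0243E078DB (r,kernel):
  L0 @0x3B[26] → 0x63007  P=1,RW=1,US=1,PS=0
  L1 @0x63[9] → 0x64007  P=1,RW=1,US=1,PS=0
  L2 @0x64[31] → 0x68007  P=1,RW=1,US=1,PS=0
  L3 @0x68[7] → 0x6B007  P=1,RW=1,US=1,PS=0
  → PA=0x6B8DB  (4 entries read)
#5 VA=0xB8642003E02 (r,kernel):
  L0 @0x3B[23] → 0x3E007  P=1,RW=1,US=1,PS=0
  L1 @0x3E[25] → 0x3F007  P=1,RW=1,US=1,PS=0
  L2 @0x3F[16] → 0x40007  P=1,RW=1,US=1,PS=0
  L3 @0x40[3] → 0x43007  P=1,RW=1,US=1,PS=0
  → PA=0x43E02  (4 entries read)

Access #1 PA: 0x4FED9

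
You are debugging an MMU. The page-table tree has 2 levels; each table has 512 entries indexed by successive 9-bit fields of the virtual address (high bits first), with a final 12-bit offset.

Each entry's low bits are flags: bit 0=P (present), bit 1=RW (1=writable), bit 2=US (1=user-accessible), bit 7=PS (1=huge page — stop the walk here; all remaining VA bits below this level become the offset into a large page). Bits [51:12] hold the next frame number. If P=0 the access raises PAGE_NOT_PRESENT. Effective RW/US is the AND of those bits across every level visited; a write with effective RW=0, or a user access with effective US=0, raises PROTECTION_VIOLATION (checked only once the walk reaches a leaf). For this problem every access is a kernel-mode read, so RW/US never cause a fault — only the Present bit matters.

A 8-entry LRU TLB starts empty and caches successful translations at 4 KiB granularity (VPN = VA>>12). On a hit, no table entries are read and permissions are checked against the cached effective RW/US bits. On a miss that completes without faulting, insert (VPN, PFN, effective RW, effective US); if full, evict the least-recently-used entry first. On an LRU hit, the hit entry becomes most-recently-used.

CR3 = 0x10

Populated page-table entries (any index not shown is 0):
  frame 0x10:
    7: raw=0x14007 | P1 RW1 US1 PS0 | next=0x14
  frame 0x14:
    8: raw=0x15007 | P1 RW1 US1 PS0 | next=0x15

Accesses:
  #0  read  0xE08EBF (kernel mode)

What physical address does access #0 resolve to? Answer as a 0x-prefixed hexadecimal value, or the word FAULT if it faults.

Per-access translation:
#0 VA=0xE08EBF (r,kernel):
  L0 @0x10[7] → 0x14007  P=1,RW=1,US=1,PS=0
  L1 @0x14[8] → 0x15007  P=1,RW=1,US=1,PS=0
  ⇒ phys 0x15EBF  [2 reads]

Access #0 PA: 0x15EBF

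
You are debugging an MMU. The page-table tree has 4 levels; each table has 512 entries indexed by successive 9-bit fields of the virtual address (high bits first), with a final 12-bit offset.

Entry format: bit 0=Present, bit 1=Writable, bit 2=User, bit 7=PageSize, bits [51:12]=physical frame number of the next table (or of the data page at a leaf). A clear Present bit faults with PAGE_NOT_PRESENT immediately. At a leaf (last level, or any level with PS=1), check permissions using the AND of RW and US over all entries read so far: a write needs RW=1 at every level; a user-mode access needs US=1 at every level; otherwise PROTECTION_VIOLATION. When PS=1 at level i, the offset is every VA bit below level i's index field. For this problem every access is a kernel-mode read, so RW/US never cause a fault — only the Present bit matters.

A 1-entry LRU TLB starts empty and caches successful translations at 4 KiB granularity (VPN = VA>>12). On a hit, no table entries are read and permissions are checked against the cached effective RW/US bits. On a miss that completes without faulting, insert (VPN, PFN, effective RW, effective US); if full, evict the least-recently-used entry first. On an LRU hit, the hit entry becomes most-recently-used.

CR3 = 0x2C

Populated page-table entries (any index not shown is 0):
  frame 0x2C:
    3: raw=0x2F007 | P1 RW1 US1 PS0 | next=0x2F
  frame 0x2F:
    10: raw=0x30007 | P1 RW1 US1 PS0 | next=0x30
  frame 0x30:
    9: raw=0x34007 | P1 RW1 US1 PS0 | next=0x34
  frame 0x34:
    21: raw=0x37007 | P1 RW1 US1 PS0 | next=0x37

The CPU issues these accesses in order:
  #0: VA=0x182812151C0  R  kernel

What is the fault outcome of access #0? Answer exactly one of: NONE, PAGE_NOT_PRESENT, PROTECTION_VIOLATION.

Walk each access:
#0 VA=0x182812151C0 (r,kernel):
  L0 @0x2C[3] → 0x2F007  P=1,RW=1,US=1,PS=0
  L1 @0x2F[10] → 0x30007  P=1,RW=1,US=1,PS=0
  L2 @0x30[9] → 0x34007  P=1,RW=1,US=1,PS=0
  L3 @0x34[21] → 0x37007  P=1,RW=1,US=1,PS=0
  → PA=0x371C0  (4 entries read)

Access #0 fault: NONE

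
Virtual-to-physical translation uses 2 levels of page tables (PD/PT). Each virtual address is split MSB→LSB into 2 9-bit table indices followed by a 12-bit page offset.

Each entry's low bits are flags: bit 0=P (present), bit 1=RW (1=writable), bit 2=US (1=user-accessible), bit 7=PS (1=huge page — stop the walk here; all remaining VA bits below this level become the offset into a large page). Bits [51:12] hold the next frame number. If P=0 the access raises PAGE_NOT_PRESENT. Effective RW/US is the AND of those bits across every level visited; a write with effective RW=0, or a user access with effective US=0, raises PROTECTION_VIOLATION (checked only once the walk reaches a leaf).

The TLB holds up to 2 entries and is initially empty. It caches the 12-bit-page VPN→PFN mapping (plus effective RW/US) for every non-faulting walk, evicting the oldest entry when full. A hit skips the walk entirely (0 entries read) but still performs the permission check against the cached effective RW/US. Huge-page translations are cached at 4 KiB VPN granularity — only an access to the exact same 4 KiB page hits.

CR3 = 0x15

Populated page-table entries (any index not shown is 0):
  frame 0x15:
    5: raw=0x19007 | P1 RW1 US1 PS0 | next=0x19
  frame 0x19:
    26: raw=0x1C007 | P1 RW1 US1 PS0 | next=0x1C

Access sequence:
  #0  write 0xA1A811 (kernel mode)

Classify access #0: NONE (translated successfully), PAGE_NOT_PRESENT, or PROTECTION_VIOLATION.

Walk each access:
#0 VA=0xA1A811 (w,kernel):
  L0: frame=0x15 idx=5 entry=0x19007 [P=1 RW=1 US=1 PS=0]
  L1: frame=0x19 idx=26 entry=0x1C007 [P=1 RW=1 US=1 PS=0]
  → PA=0x1C811  (2 entries read)

Access #0 fault: NONE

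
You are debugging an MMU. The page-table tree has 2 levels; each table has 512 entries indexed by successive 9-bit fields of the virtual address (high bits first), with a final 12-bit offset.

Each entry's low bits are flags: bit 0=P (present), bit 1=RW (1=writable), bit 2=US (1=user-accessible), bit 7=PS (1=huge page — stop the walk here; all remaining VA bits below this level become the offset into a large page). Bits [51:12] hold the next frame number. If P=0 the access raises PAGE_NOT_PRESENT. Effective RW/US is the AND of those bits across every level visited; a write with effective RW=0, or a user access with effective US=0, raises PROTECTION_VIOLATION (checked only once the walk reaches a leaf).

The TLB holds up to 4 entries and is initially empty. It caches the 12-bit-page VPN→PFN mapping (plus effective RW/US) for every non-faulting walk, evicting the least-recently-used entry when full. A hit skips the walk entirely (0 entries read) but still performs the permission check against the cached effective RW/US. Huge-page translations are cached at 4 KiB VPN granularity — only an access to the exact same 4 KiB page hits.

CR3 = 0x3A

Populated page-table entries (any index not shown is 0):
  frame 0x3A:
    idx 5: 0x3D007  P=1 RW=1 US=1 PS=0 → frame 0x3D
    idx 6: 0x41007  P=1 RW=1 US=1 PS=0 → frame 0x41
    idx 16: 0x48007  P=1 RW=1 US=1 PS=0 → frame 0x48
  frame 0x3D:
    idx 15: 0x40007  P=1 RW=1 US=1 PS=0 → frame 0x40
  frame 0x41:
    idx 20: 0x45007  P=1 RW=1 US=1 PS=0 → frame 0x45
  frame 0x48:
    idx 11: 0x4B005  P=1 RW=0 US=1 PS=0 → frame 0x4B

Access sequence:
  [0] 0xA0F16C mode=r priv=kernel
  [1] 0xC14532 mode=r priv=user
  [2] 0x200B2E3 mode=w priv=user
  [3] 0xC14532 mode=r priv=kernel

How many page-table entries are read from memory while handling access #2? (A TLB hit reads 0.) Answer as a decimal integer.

Per-access translation:
#0 VA=0xA0F16C (r,kernel):
  L0 @0x3A[5] → 0x3D007  P=1,RW=1,US=1,PS=0
  L1 @0x3D[15] → 0x40007  P=1,RW=1,US=1,PS=0
  ⇒ phys 0x4016C  [2 reads]
#1 VA=0xC14532 (r,user):
  L0 @0x3A[6] → 0x41007  P=1,RW=1,US=1,PS=0
  L1 @0x41[20] → 0x45007  P=1,RW=1,US=1,PS=0
  ⇒ phys 0x45532  [2 reads]
#2 VA=0x200B2E3 (w,user):
  L0 @0x3A[16] → 0x48007  P=1,RW=1,US=1,PS=0
  L1 @0x48[11] → 0x4B005  P=1,RW=0,US=1,PS=0
  ⇒ fault: PROTECTION_VIOLATION  — 2 lookups
#3 VA=0xC14532 (r,kernel):
  TLB hit vpn=0xC14 → PA=0x45532

Entries read for #2: 2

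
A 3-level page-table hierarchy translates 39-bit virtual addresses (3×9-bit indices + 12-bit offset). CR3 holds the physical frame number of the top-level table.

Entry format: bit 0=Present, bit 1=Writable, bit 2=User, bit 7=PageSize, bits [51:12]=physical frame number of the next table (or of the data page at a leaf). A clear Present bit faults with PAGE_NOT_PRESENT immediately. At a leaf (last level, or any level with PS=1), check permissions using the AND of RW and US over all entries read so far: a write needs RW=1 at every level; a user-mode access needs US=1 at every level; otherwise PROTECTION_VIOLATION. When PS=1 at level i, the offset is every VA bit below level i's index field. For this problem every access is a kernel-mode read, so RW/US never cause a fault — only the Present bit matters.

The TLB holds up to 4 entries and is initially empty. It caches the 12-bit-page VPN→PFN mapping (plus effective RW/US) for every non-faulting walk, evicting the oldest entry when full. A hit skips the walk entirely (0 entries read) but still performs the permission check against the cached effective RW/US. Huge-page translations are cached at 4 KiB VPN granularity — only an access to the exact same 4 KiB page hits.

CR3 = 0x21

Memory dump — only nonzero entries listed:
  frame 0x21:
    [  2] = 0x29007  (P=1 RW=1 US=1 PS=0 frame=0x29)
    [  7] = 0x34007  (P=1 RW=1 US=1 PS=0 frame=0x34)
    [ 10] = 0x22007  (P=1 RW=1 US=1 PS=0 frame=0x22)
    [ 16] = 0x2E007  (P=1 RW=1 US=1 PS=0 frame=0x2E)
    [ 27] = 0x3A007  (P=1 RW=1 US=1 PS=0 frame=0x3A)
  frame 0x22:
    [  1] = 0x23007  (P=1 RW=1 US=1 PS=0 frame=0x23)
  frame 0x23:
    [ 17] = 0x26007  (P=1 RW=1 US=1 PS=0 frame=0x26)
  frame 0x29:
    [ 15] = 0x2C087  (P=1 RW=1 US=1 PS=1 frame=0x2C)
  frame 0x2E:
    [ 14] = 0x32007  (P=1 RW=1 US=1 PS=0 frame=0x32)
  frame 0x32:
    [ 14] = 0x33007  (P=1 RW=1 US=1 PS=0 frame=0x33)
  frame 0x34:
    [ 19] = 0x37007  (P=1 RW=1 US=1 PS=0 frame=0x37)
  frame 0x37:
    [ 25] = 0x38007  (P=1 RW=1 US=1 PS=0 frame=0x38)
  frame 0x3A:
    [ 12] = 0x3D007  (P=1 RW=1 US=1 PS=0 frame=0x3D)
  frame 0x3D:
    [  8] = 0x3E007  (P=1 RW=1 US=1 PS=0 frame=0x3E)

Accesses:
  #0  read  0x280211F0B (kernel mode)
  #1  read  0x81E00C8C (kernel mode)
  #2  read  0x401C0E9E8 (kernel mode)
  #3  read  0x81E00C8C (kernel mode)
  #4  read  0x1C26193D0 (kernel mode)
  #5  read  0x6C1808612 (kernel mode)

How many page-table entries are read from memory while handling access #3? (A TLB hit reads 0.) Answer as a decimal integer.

Walk each access:
#0 VA=0x280211F0B (r,kernel):
  L0: frame=0x21 idx=10 entry=0x22007 [P=1 RW=1 US=1 PS=0]
  L1: frame=0x22 idx=1 entry=0x23007 [P=1 RW=1 US=1 PS=0]
  L2: frame=0x23 idx=17 entry=0x26007 [P=1 RW=1 US=1 PS=0]
  ✓ 0x26F0B  — 3 lookups
#1 VA=0x81E00C8C (r,kernel):
  L0: frame=0x21 idx=2 entry=0x29007 [P=1 RW=1 US=1 PS=0]
  L1: frame=0x29 idx=15 entry=0x2C087 [P=1 RW=1 US=1 PS=1]
  ✓ 0x2CC8C (huge @L1)  — 2 lookups
#2 VA=0x401C0E9E8 (r,kernel):
  L0: frame=0x21 idx=16 entry=0x2E007 [P=1 RW=1 US=1 PS=0]
  L1: frame=0x2E idx=14 entry=0x32007 [P=1 RW=1 US=1 PS=0]
  L2: frame=0x32 idx=14 entry=0x33007 [P=1 RW=1 US=1 PS=0]
  ✓ 0x339E8  — 3 lookups
#3 VA=0x81E00C8C (r,kernel):
  TLB hit vpn=0x81E00 → PA=0x2CC8C
#4 VA=0x1C26193D0 (r,kernel):
  L0: frame=0x21 idx=7 entry=0x34007 [P=1 RW=1 US=1 PS=0]
  L1: frame=0x34 idx=19 entry=0x37007 [P=1 RW=1 US=1 PS=0]
  L2: frame=0x37 idx=25 entry=0x38007 [P=1 RW=1 US=1 PS=0]
  ✓ 0x383D0  — 3 lookups
#5 VA=0x6C1808612 (r,kernel):
  L0: frame=0x21 idx=27 entry=0x3A007 [P=1 RW=1 US=1 PS=0]
  L1: frame=0x3A idx=12 entry=0x3D007 [P=1 RW=1 US=1 PS=0]
  L2: frame=0x3D idx=8 entry=0x3E007 [P=1 RW=1 US=1 PS=0]
  ✓ 0x3E612  — 3 lookups

Entries read for #3: 0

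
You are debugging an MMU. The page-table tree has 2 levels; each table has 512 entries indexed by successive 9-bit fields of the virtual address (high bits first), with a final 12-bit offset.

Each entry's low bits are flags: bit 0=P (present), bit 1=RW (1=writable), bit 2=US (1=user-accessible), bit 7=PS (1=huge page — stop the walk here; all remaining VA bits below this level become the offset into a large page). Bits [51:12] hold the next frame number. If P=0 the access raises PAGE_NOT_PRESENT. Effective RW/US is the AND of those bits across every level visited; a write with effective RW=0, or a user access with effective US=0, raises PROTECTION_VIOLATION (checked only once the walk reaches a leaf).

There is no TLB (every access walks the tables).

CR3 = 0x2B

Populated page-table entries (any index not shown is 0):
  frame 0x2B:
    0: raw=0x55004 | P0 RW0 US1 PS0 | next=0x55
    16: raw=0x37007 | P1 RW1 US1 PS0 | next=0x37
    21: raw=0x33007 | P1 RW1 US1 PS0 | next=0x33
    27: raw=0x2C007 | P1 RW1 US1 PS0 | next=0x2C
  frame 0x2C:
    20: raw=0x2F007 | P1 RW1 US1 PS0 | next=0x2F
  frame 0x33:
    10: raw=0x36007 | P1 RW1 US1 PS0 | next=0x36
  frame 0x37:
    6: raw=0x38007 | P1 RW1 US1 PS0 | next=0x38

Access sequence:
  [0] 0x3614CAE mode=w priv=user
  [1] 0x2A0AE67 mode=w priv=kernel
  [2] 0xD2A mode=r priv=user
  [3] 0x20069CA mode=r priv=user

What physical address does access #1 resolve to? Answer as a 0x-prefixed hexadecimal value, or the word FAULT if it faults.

Trace:
#0 VA=0x3614CAE (w,user):
  L0 @0x2B[27] → 0x2C007  P=1,RW=1,US=1,PS=0
  L1 @0x2C[20] → 0x2F007  P=1,RW=1,US=1,PS=0
  ✓ 0x2FCAE  — 2 lookups
#1 VA=0x2A0AE67 (w,kernel):
  L0 @0x2B[21] → 0x33007  P=1,RW=1,US=1,PS=0
  L1 @0x33[10] → 0x36007  P=1,RW=1,US=1,PS=0
  ✓ 0x36E67  — 2 lookups
#2 VA=0xD2A (r,user):
  L0 @0x2B[0] → 0x55004  P=0,RW=0,US=1,PS=0
  ✗ PAGE_NOT_PRESENT  [1 reads]
#3 VA=0x20069CA (r,user):
  L0 @0x2B[16] → 0x37007  P=1,RW=1,US=1,PS=0
  L1 @0x37[6] → 0x38007  P=1,RW=1,US=1,PS=0
  ✓ 0x389CA  — 2 lookups

Access #1 PA: 0x36E67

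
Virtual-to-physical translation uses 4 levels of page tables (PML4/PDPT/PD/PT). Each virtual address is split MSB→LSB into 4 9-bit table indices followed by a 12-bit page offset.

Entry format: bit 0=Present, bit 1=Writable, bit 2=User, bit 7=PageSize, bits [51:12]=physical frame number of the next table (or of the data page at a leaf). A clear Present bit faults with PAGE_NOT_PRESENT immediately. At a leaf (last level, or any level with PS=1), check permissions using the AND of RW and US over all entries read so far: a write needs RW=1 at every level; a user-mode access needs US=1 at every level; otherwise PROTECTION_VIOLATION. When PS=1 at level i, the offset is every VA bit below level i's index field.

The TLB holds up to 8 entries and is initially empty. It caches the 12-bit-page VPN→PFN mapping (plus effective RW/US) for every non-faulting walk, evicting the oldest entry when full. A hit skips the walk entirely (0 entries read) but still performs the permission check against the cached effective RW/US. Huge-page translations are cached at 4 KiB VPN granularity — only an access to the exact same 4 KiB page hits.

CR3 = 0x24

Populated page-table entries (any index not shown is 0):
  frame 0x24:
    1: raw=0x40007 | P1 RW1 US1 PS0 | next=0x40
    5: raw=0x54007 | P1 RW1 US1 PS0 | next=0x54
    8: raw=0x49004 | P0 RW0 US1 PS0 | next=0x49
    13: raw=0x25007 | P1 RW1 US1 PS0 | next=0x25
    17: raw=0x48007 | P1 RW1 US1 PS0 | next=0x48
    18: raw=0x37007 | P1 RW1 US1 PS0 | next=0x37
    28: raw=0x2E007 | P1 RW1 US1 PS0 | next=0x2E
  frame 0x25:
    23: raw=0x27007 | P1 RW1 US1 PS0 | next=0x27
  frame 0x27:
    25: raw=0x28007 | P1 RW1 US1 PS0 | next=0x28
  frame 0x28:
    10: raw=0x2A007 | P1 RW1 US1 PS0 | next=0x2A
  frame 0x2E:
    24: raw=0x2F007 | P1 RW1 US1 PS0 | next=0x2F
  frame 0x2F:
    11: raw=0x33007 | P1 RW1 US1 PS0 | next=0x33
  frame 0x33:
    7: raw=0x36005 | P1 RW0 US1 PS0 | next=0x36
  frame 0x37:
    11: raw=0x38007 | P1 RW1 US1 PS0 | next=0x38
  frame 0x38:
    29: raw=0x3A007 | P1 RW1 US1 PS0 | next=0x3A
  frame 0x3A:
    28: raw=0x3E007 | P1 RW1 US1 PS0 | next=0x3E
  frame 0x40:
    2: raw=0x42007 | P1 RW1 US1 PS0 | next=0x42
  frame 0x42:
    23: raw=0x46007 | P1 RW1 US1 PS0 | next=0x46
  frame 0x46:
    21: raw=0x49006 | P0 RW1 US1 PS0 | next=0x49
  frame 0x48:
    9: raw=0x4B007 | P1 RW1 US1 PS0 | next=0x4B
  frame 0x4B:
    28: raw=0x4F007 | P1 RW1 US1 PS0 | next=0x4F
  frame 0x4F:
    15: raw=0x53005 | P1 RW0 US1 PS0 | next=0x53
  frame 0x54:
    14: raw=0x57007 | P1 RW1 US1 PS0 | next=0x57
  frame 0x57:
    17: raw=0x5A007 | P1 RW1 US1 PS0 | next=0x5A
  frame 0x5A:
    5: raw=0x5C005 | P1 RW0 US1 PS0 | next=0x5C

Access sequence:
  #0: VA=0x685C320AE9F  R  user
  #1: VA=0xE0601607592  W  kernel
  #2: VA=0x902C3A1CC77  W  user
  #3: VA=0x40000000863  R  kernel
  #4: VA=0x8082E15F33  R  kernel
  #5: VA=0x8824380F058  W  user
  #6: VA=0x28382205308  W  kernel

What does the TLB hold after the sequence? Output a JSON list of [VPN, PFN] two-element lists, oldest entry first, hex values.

Walk each access:
#0 VA=0x685C320AE9F (r,user):
  lvl0: tbl 0x24, slot 13 ⇒ 0x25007 (P1/RW1/US1/PS0)
  lvl1: tbl 0x25, slot 23 ⇒ 0x27007 (P1/RW1/US1/PS0)
  lvl2: tbl 0x27, slot 25 ⇒ 0x28007 (P1/RW1/US1/PS0)
  lvl3: tbl 0x28, slot 10 ⇒ 0x2A007 (P1/RW1/US1/PS0)
  ⇒ phys 0x2AE9F  [4 reads]
#1 VA=0xE0601607592 (w,kernel):
  lvl0: tbl 0x24, slot 28 ⇒ 0x2E007 (P1/RW1/US1/PS0)
  lvl1: tbl 0x2E, slot 24 ⇒ 0x2F007 (P1/RW1/US1/PS0)
  lvl2: tbl 0x2F, slot 11 ⇒ 0x33007 (P1/RW1/US1/PS0)
  lvl3: tbl 0x33, slot 7 ⇒ 0x36005 (P1/RW0/US1/PS0)
  ⇒ fault: PROTECTION_VIOLATION  — 4 lookups
#2 VA=0x902C3A1CC77 (w,user):
  lvl0: tbl 0x24, slot 18 ⇒ 0x37007 (P1/RW1/US1/PS0)
  lvl1: tbl 0x37, slot 11 ⇒ 0x38007 (P1/RW1/US1/PS0)
  lvl2: tbl 0x38, slot 29 ⇒ 0x3A007 (P1/RW1/US1/PS0)
  lvl3: tbl 0x3A, slot 28 ⇒ 0x3E007 (P1/RW1/US1/PS0)
  ⇒ phys 0x3EC77  [4 reads]
#3 VA=0x40000000863 (r,kernel):
  lvl0: tbl 0x24, slot 8 ⇒ 0x49004 (P0/RW0/US1/PS0)
  ⇒ fault: PAGE_NOT_PRESENT  — 1 lookups
#4 VA=0x8082E15F33 (r,kernel):
  lvl0: tbl 0x24, slot 1 ⇒ 0x40007 (P1/RW1/US1/PS0)
  lvl1: tbl 0x40, slot 2 ⇒ 0x42007 (P1/RW1/US1/PS0)
  lvl2: tbl 0x42, slot 23 ⇒ 0x46007 (P1/RW1/US1/PS0)
  lvl3: tbl 0x46, slot 21 ⇒ 0x49006 (P0/RW1/US1/PS0)
  ⇒ fault: PAGE_NOT_PRESENT  — 4 lookups
#5 VA=0x8824380F058 (w,user):
  lvl0: tbl 0x24, slot 17 ⇒ 0x48007 (P1/RW1/US1/PS0)
  lvl1: tbl 0x48, slot 9 ⇒ 0x4B007 (P1/RW1/US1/PS0)
  lvl2: tbl 0x4B, slot 28 ⇒ 0x4F007 (P1/RW1/US1/PS0)
  lvl3: tbl 0x4F, slot 15 ⇒ 0x53005 (P1/RW0/US1/PS0)
  ⇒ fault: PROTECTION_VIOLATION  — 4 lookups
#6 VA=0x28382205308 (w,kernel):
  lvl0: tbl 0x24, slot 5 ⇒ 0x54007 (P1/RW1/US1/PS0)
  lvl1: tbl 0x54, slot 14 ⇒ 0x57007 (P1/RW1/US1/PS0)
  lvl2: tbl 0x57, slot 17 ⇒ 0x5A007 (P1/RW1/US1/PS0)
  lvl3: tbl 0x5A, slot 5 ⇒ 0x5C005 (P1/RW0/US1/PS0)
  ⇒ fault: PROTECTION_VIOLATION  — 4 lookups

TLB: [["0x685C320A", "0x2A"], ["0x902C3A1C", "0x3E"]]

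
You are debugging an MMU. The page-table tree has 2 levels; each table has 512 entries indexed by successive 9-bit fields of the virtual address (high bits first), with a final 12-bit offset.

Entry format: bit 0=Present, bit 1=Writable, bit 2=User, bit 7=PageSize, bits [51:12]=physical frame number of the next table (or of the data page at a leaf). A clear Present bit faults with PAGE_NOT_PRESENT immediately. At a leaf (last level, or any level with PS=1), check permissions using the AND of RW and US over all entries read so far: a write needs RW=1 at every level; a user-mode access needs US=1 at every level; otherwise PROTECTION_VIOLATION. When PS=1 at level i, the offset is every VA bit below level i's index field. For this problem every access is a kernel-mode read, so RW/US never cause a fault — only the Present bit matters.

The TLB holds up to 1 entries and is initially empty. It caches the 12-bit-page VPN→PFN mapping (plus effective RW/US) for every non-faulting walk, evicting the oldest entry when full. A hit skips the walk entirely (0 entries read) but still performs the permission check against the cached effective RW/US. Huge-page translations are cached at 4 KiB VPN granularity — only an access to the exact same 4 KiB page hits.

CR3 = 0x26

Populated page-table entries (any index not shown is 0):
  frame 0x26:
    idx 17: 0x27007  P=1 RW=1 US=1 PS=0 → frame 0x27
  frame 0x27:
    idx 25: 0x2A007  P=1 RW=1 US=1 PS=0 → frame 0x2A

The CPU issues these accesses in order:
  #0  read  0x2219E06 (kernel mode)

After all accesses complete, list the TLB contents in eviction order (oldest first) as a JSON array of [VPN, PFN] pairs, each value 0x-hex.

Trace:
#0 VA=0x2219E06 (r,kernel):
  L0 @0x26[17] → 0x27007  P=1,RW=1,US=1,PS=0
  L1 @0x27[25] → 0x2A007  P=1,RW=1,US=1,PS=0
  ✓ 0x2AE06  — 2 lookups

TLB: [["0x2219", "0x2A"]]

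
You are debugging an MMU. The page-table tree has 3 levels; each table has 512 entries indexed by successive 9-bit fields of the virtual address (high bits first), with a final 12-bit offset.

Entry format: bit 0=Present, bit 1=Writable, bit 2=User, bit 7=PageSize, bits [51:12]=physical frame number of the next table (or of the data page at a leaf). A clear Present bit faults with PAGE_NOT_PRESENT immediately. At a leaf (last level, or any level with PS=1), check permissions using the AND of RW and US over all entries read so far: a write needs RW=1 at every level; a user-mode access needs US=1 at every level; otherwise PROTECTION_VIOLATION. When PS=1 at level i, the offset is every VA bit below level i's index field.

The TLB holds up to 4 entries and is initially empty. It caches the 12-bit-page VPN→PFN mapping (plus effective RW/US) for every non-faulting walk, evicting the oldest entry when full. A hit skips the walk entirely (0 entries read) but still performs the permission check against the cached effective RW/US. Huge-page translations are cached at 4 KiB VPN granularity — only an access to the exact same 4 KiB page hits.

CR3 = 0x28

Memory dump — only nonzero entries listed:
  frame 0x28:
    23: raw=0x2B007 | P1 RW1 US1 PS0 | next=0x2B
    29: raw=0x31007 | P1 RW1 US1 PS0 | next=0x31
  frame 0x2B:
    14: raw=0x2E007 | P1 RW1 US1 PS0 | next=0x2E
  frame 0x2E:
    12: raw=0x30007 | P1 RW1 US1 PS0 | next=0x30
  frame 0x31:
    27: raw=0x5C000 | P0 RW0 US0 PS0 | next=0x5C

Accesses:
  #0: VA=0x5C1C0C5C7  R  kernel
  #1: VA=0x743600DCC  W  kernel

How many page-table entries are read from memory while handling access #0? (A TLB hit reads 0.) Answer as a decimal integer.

Trace:
#0 VA=0x5C1C0C5C7 (r,kernel):
  [0] read 0x28 idx=23: raw=0x2B007 flags P=1 W=1 U=1 S=0
  [1] read 0x2B idx=14: raw=0x2E007 flags P=1 W=1 U=1 S=0
  [2] read 0x2E idx=12: raw=0x30007 flags P=1 W=1 U=1 S=0
  ✓ 0x305C7  — 3 lookups
#1 VA=0x743600DCC (w,kernel):
  [0] read 0x28 idx=29: raw=0x31007 flags P=1 W=1 U=1 S=0
  [1] read 0x31 idx=27: raw=0x5C000 flags P=0 W=0 U=0 S=0
  → PAGE_NOT_PRESENT  (2 entries read)

Entries read for #0: 3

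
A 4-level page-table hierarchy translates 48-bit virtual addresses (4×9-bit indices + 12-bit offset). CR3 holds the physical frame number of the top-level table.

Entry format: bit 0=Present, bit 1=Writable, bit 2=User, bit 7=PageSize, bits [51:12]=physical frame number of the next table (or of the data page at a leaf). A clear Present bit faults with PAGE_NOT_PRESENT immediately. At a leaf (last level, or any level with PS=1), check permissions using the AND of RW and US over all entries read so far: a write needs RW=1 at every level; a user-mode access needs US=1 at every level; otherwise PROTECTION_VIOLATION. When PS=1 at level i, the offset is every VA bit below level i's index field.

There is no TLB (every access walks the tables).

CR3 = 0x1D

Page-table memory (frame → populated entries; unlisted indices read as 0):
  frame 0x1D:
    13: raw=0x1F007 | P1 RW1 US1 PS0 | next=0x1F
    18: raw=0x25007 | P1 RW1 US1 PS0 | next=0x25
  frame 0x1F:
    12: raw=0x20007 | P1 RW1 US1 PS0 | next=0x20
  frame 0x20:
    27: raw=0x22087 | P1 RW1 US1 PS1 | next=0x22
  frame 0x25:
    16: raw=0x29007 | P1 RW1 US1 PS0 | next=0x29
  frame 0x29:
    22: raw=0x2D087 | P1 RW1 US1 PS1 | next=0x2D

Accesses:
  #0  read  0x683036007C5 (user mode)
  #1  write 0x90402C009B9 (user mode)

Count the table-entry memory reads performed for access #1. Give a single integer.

Trace:
#0 VA=0x683036007C5 (r,user):
  L0 @0x1D[13] → 0x1F007  P=1,RW=1,US=1,PS=0
  L1 @0x1F[12] → 0x20007  P=1,RW=1,US=1,PS=0
  L2 @0x20[27] → 0x22087  P=1,RW=1,US=1,PS=1
  ⇒ phys 0x227C5 (huge @L2)  [3 reads]
#1 VA=0x90402C009B9 (w,user):
  L0 @0x1D[18] → 0x25007  P=1,RW=1,US=1,PS=0
  L1 @0x25[16] → 0x29007  P=1,RW=1,US=1,PS=0
  L2 @0x29[22] → 0x2D087  P=1,RW=1,US=1,PS=1
  ⇒ phys 0x2D9B9 (huge @L2)  [3 reads]

Entries read for #1: 3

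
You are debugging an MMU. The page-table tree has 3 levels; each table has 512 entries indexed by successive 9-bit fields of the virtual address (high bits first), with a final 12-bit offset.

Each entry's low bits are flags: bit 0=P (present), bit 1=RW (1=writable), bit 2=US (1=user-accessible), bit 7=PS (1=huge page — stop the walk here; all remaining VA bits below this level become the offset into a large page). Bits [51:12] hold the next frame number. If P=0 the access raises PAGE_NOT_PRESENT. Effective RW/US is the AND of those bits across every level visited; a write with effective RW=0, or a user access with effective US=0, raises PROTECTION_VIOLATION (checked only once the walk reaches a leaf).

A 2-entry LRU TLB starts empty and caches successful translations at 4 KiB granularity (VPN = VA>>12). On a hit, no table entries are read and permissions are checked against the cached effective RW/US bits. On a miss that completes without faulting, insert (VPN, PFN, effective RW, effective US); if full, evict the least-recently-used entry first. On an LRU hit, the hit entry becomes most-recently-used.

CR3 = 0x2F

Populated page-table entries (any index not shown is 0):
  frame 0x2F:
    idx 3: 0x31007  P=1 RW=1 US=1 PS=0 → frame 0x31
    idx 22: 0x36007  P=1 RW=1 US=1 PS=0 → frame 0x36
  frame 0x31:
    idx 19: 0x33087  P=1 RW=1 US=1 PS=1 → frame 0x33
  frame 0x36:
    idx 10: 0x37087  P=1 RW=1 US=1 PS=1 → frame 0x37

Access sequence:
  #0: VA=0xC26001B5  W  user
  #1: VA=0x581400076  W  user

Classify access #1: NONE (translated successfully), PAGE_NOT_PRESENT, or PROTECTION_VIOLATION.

Walk each access:
#0 VA=0xC26001B5 (w,user):
  lvl0: tbl 0x2F, slot 3 ⇒ 0x31007 (P1/RW1/US1/PS0)
  lvl1: tbl 0x31, slot 19 ⇒ 0x33087 (P1/RW1/US1/PS1)
  ⇒ phys 0x331B5 (huge @L1)  [2 reads]
#1 VA=0x581400076 (w,user):
  lvl0: tbl 0x2F, slot 22 ⇒ 0x36007 (P1/RW1/US1/PS0)
  lvl1: tbl 0x36, slot 10 ⇒ 0x37087 (P1/RW1/US1/PS1)
  ⇒ phys 0x37076 (huge @L1)  [2 reads]

Access #1 fault: NONE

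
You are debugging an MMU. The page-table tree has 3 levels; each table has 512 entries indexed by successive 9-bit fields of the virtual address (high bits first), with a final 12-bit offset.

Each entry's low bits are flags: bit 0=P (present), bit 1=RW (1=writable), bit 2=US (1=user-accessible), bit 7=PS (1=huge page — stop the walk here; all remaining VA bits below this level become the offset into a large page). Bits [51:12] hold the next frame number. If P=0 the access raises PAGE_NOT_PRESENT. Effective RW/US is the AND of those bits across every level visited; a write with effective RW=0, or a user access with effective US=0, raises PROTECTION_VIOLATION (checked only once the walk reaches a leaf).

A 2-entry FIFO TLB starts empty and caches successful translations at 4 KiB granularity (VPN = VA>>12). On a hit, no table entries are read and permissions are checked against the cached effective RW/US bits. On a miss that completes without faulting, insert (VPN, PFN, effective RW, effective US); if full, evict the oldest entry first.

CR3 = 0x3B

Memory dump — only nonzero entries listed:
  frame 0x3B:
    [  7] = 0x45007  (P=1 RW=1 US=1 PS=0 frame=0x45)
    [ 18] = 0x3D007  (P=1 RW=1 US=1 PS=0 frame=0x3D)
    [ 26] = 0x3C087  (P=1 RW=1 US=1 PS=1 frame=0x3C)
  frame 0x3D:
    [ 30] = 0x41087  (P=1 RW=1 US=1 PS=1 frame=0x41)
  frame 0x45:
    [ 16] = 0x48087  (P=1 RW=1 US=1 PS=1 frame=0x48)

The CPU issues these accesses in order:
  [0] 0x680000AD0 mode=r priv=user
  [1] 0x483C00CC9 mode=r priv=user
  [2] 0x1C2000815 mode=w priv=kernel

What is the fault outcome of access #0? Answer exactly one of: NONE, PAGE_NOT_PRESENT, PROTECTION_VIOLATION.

Trace:
#0 VA=0x680000AD0 (r,user):
  L0 @0x3B[26] → 0x3C087  P=1,RW=1,US=1,PS=1
  ✓ 0x3CAD0 (huge @L0)  — 1 lookups
#1 VA=0x483C00CC9 (r,user):
  L0 @0x3B[18] → 0x3D007  P=1,RW=1,US=1,PS=0
  L1 @0x3D[30] → 0x41087  P=1,RW=1,US=1,PS=1
  ✓ 0x41CC9 (huge @L1)  — 2 lookups
#2 VA=0x1C2000815 (w,kernel):
  L0 @0x3B[7] → 0x45007  P=1,RW=1,US=1,PS=0
  L1 @0x45[16] → 0x48087  P=1,RW=1,US=1,PS=1
  ✓ 0x48815 (huge @L1)  — 2 lookups

Access #0 fault: NONE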